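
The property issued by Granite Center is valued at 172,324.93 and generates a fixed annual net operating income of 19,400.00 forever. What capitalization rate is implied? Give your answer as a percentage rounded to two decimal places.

P = C/r ⇒ r = C/P = 19,400.00/172,324.93 = 0.112578

11.26%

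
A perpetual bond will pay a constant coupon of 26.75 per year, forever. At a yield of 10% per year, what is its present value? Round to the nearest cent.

267.50

Level perpetuity: PV = C / r = 26.75 / 0.1 = 267.50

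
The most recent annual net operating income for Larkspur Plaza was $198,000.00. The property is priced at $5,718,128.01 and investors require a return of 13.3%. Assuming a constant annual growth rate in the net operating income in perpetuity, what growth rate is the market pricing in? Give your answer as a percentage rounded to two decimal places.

P = D₀(1+g)/(r−g) ⇒ P(r−g) = D₀(1+g) ⇒ g(P+D₀) = P·r − D₀
g = (P·r − D₀)/(P + D₀) = ($5,718,128.01×0.133 − $198,000.00) / ($5,718,128.01 + $198,000.00) = 0.095081

9.51%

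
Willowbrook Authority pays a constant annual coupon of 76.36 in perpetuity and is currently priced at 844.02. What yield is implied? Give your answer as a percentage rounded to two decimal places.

P = C/r ⇒ r = C/P = 76.36/844.02 = 0.090472

9.05%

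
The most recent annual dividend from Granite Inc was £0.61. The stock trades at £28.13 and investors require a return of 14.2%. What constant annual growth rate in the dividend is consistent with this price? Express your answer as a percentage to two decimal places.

P = D₀(1+g)/(r−g) ⇒ P(r−g) = D₀(1+g) ⇒ g(P+D₀) = P·r − D₀
g = (P·r − D₀)/(P + D₀) = (£28.13×0.142 − £0.61) / (£28.13 + £0.61) = 0.117761

11.78%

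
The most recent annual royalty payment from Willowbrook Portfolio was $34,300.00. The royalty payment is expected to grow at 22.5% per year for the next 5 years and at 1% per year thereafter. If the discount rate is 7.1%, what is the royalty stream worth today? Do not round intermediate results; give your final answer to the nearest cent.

$1373063.41

D_1 = 42017.50000
D_2 = 51471.43750
D_3 = 63052.51094
D_4 = 77239.32590
D_5 = 94618.17423
Terminal value at year 5: TV = D_5×(1+g_2)/(r−g_2) = 95564.35597/0.061 = 1566628.78636
P_0 = D_1/(1+r)^1 + D_2/(1+r)^2 + D_3/(1+r)^3 + D_4/(1+r)^4 + D_5/(1+r)^5 + TV/(1+r)^5
    = 39232.02614 + 44873.23252 + 51325.59275 + 58705.74334 + 67147.09206 + 1111779.72092 = 1373063.40772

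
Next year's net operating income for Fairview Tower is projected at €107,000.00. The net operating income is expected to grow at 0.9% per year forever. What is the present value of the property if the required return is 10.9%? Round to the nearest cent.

Growing perpetuity: P = D₁ / (r − g) = €107,000.0000 / (0.109 − 0.009) = €1,070,000.00

€1070000.00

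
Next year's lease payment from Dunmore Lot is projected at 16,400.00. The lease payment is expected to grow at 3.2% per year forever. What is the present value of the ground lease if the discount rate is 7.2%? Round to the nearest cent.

Growing perpetuity: P = D₁ / (r − g) = 16,400.0000 / (0.072 − 0.032) = 410,000.00

410000.00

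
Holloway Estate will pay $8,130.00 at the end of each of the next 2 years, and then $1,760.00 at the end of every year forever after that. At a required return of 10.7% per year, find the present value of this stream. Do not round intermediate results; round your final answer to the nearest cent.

$27400.98

PV of 2-year annuity: $8,130.00 × [1 − (1+0.107)^−2] / 0.107 = 13978.47646
Perpetuity value at year 2: $1,760.00 / 0.107 = 16448.59813
PV of perpetuity: 16448.59813 / (1+0.107)^2 = 13422.50729
Total PV = 13978.47646 + 13422.50729 = 27400.98375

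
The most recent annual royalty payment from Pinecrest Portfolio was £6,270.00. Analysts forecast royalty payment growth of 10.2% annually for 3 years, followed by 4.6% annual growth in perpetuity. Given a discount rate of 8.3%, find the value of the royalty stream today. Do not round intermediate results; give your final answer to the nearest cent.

D_1 = 6909.54000
D_2 = 7614.31308
D_3 = 8390.97301
Terminal value at year 3: TV = D_3×(1+g_2)/(r−g_2) = 8776.95777/0.037 = 237215.07494
P_0 = D_1/(1+r)^1 + D_2/(1+r)^2 + D_3/(1+r)^3 + TV/(1+r)^3
    = 6380.00000 + 6491.92982 + 6605.82333 + 186748.41090 = 206226.16406

£206226.16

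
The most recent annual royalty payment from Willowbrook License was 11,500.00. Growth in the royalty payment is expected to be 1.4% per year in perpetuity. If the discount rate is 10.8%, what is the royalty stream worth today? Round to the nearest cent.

D₁ = D₀ × (1 + g) = 11,500.00 × 1.014 = 11,661.0000
Growing perpetuity: P = D₁ / (r − g) = 11,661.0000 / (0.108 − 0.014) = 124,053.19

124053.19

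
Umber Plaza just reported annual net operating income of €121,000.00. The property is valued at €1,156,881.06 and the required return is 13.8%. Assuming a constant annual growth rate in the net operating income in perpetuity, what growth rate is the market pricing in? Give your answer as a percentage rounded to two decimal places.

P = D₀(1+g)/(r−g) ⇒ P(r−g) = D₀(1+g) ⇒ g(P+D₀) = P·r − D₀
g = (P·r − D₀)/(P + D₀) = (€1,156,881.06×0.138 − €121,000.00) / (€1,156,881.06 + €121,000.00) = 0.030245

3.02%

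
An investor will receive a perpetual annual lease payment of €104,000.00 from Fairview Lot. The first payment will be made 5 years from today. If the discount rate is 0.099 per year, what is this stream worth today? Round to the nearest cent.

Value at end of year 4: C / r = €104,000.00 / 0.099 = €1,050,505.0505
Discount to today: PV = €1,050,505.0505 / (1 + 0.099)^4 = €1,050,505.0505 / 1.458783 = €720,124.15

€720124.15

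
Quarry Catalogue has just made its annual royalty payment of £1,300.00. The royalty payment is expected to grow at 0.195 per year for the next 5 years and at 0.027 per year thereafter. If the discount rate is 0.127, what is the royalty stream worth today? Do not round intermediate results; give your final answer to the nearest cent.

£25670.70

D_1 = 1553.50000
D_2 = 1856.43250
D_3 = 2218.43684
D_4 = 2651.03202
D_5 = 3167.98326
Terminal value at year 5: TV = D_5×(1+g_2)/(r−g_2) = 3253.51881/0.1 = 32535.18813
P_0 = D_1/(1+r)^1 + D_2/(1+r)^2 + D_3/(1+r)^3 + D_4/(1+r)^4 + D_5/(1+r)^5 + TV/(1+r)^5
    = 1378.43833 + 1461.60941 + 1549.79880 + 1643.30929 + 1742.46193 + 17895.08403 = 25670.70179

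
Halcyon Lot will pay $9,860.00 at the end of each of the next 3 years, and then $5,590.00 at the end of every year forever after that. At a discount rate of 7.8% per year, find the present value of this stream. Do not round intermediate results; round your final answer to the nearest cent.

PV of 3-year annuity: $9,860.00 × [1 − (1+0.078)^−3] / 0.078 = 25502.15623
Perpetuity value at year 3: $5,590.00 / 0.078 = 71666.66667
PV of perpetuity: 71666.66667 / (1+0.078)^3 = 57208.54767
Total PV = 25502.15623 + 57208.54767 = 82710.70390

$82710.70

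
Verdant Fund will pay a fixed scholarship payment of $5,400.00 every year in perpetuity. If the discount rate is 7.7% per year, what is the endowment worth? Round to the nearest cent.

Level perpetuity: PV = C / r = $5,400.00 / 0.077 = $70,129.87

$70129.87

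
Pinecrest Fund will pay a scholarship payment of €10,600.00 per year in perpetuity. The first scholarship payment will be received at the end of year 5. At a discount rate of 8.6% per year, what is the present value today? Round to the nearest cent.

Value at end of year 4: C / r = €10,600.00 / 0.086 = €123,255.8140
Discount to today: PV = €123,255.8140 / (1 + 0.086)^4 = €123,255.8140 / 1.390975 = €88,611.10

€88611.10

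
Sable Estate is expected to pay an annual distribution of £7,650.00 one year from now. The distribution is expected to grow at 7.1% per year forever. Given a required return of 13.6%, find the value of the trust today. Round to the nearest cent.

£117692.31

Growing perpetuity: P = D₁ / (r − g) = £7,650.0000 / (0.136 − 0.071) = £117,692.31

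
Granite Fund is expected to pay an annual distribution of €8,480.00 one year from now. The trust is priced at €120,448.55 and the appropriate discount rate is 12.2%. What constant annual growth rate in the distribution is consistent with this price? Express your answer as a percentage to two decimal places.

5.16%

P = D₁/(r−g) ⇒ g = r − D₁/P = 0.122 − €8,480.00/€120,448.55 = 0.051596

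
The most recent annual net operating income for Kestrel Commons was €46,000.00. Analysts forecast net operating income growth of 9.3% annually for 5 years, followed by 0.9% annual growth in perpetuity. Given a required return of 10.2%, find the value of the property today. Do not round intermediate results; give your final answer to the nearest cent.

€703451.56

D_1 = 50278.00000
D_2 = 54953.85400
D_3 = 60064.56242
D_4 = 65650.56673
D_5 = 71756.06943
Terminal value at year 5: TV = D_5×(1+g_2)/(r−g_2) = 72401.87406/0.093 = 778514.77481
P_0 = D_1/(1+r)^1 + D_2/(1+r)^2 + D_3/(1+r)^3 + D_4/(1+r)^4 + D_5/(1+r)^5 + TV/(1+r)^5
    = 45624.31942 + 45251.70701 + 44882.13772 + 44515.58668 + 44152.02926 + 479025.77980 = 703451.55989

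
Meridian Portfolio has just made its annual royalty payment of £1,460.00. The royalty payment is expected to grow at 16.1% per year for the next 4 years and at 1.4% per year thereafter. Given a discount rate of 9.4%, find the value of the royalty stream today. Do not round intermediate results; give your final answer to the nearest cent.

£30263.17

D_1 = 1695.06000
D_2 = 1967.96466
D_3 = 2284.80697
D_4 = 2652.66089
Terminal value at year 4: TV = D_4×(1+g_2)/(r−g_2) = 2689.79814/0.08 = 33622.47681
P_0 = D_1/(1+r)^1 + D_2/(1+r)^2 + D_3/(1+r)^3 + D_4/(1+r)^4 + TV/(1+r)^4
    = 1549.41499 + 1644.30604 + 1745.00851 + 1851.87832 + 23472.55767 = 30263.16552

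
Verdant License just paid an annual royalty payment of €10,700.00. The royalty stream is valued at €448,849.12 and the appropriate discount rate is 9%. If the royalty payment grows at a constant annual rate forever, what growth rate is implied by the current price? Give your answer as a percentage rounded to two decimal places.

6.46%

P = D₀(1+g)/(r−g) ⇒ P(r−g) = D₀(1+g) ⇒ g(P+D₀) = P·r − D₀
g = (P·r − D₀)/(P + D₀) = (€448,849.12×0.09 − €10,700.00) / (€448,849.12 + €10,700.00) = 0.064621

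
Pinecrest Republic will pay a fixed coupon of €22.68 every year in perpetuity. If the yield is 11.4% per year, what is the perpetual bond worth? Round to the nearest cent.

Level perpetuity: PV = C / r = €22.68 / 0.114 = €198.95

€198.95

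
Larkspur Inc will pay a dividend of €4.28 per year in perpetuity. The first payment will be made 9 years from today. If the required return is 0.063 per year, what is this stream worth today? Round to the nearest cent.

€41.67

Value at end of year 8: C / r = €4.28 / 0.063 = €67.9365
Discount to today: PV = €67.9365 / (1 + 0.063)^8 = €67.9365 / 1.630295 = €41.67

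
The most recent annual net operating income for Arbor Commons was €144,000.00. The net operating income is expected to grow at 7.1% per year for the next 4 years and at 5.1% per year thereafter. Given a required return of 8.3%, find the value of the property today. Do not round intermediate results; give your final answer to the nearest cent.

€5083560.70

D_1 = 154224.00000
D_2 = 165173.90400
D_3 = 176901.25118
D_4 = 189461.24002
Terminal value at year 4: TV = D_4×(1+g_2)/(r−g_2) = 199123.76326/0.032 = 6222617.60184
P_0 = D_1/(1+r)^1 + D_2/(1+r)^2 + D_3/(1+r)^3 + D_4/(1+r)^4 + TV/(1+r)^4
    = 142404.43213 + 140826.54369 + 139266.13877 + 137723.02366 + 4523340.55837 = 5083560.69662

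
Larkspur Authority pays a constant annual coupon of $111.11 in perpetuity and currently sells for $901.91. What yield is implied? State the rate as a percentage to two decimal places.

P = C/r ⇒ r = C/P = $111.11/$901.91 = 0.123194

12.32%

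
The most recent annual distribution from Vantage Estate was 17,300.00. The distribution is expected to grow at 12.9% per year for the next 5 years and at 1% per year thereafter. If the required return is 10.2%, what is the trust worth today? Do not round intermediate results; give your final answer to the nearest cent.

D_1 = 19531.70000
D_2 = 22051.28930
D_3 = 24895.90562
D_4 = 28107.47744
D_5 = 31733.34204
Terminal value at year 5: TV = D_5×(1+g_2)/(r−g_2) = 32050.67546/0.092 = 348376.90712
P_0 = D_1/(1+r)^1 + D_2/(1+r)^2 + D_3/(1+r)^3 + D_4/(1+r)^4 + D_5/(1+r)^5 + TV/(1+r)^5
    = 17723.86570 + 18158.11649 + 18603.00682 + 19058.79737 + 19525.75520 + 214358.83428 = 307428.37587

307428.38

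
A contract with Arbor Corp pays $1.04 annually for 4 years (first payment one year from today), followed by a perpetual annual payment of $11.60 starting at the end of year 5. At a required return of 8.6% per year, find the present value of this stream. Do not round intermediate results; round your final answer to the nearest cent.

PV of 4-year annuity: $1.04 × [1 − (1+0.086)^−4] / 0.086 = 3.39910
Perpetuity value at year 4: $11.60 / 0.086 = 134.88372
PV of perpetuity: 134.88372 / (1+0.086)^4 = 96.97063
Total PV = 3.39910 + 96.97063 = 100.36974

$100.37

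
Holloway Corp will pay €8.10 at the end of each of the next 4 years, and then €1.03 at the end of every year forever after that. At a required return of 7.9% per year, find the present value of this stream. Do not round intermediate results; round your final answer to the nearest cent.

PV of 4-year annuity: €8.10 × [1 − (1+0.079)^−4] / 0.079 = 26.88805
Perpetuity value at year 4: €1.03 / 0.079 = 13.03797
PV of perpetuity: 13.03797 / (1+0.079)^4 = 9.61888
Total PV = 26.88805 + 9.61888 = 36.50693

€36.51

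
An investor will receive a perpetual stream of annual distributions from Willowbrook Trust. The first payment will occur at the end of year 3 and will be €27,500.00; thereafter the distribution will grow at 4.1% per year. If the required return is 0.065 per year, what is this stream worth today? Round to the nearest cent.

€1010234.59

Value at end of year 2: C₁ / (r − g) = €27,500.00 / (0.065 − 0.041) = €1,145,833.3333
Discount to today: PV = €1,145,833.3333 / (1 + 0.065)^2 = €1,145,833.3333 / 1.134225 = €1,010,234.59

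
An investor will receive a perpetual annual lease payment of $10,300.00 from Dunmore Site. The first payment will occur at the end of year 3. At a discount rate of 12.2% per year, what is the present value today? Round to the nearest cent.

$67064.34

Value at end of year 2: C / r = $10,300.00 / 0.122 = $84,426.2295
Discount to today: PV = $84,426.2295 / (1 + 0.122)^2 = $84,426.2295 / 1.258884 = $67,064.34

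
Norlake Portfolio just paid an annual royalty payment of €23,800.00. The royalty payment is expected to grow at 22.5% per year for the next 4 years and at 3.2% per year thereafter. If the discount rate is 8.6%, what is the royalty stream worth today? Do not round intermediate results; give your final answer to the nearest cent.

D_1 = 29155.00000
D_2 = 35714.87500
D_3 = 43750.72188
D_4 = 53594.63430
Terminal value at year 4: TV = D_4×(1+g_2)/(r−g_2) = 55309.66259/0.054 = 1024253.01101
P_0 = D_1/(1+r)^1 + D_2/(1+r)^2 + D_3/(1+r)^3 + D_4/(1+r)^4 + TV/(1+r)^4
    = 26846.22468 + 30282.34367 + 34158.26059 + 38530.26632 + 736356.20077 = 866173.29603

€866173.30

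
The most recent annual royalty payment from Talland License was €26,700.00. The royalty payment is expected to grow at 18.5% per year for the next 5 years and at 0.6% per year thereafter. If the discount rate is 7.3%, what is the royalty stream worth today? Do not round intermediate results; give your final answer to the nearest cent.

€840206.04

D_1 = 31639.50000
D_2 = 37492.80750
D_3 = 44428.97689
D_4 = 52648.33761
D_5 = 62388.28007
Terminal value at year 5: TV = D_5×(1+g_2)/(r−g_2) = 62762.60975/0.067 = 936755.36941
P_0 = D_1/(1+r)^1 + D_2/(1+r)^2 + D_3/(1+r)^3 + D_4/(1+r)^4 + D_5/(1+r)^5 + TV/(1+r)^5
    = 29486.95247 + 32564.80771 + 35963.93023 + 39717.85399 + 43863.61321 + 658608.87893 = 840206.03654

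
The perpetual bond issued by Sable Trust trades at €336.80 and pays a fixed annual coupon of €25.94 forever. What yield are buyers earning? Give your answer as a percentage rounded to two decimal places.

7.70%

P = C/r ⇒ r = C/P = €25.94/€336.80 = 0.077019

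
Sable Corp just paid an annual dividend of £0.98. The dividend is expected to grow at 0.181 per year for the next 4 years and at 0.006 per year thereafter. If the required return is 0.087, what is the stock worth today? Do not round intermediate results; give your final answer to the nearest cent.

£21.80

D_1 = 1.15738
D_2 = 1.36687
D_3 = 1.61427
D_4 = 1.90645
Terminal value at year 4: TV = D_4×(1+g_2)/(r−g_2) = 1.91789/0.081 = 23.67765
P_0 = D_1/(1+r)^1 + D_2/(1+r)^2 + D_3/(1+r)^3 + D_4/(1+r)^4 + TV/(1+r)^4
    = 1.06475 + 1.15682 + 1.25686 + 1.36555 + 16.95979 = 21.80377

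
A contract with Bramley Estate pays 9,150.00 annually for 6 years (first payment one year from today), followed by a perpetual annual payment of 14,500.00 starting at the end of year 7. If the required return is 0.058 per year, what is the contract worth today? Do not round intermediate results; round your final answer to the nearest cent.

PV of 6-year annuity: 9,150.00 × [1 − (1+0.058)^−6] / 0.058 = 45277.63997
Perpetuity value at year 6: 14,500.00 / 0.058 = 250000.00000
PV of perpetuity: 250000.00000 / (1+0.058)^6 = 178248.54869
Total PV = 45277.63997 + 178248.54869 = 223526.18865

223526.19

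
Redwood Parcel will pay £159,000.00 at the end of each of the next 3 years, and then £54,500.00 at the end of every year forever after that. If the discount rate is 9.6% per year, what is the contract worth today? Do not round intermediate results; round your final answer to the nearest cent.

PV of 3-year annuity: £159,000.00 × [1 − (1+0.096)^−3] / 0.096 = 398210.64047
Perpetuity value at year 3: £54,500.00 / 0.096 = 567708.33333
PV of perpetuity: 567708.33333 / (1+0.096)^3 = 431214.74902
Total PV = 398210.64047 + 431214.74902 = 829425.38949

£829425.39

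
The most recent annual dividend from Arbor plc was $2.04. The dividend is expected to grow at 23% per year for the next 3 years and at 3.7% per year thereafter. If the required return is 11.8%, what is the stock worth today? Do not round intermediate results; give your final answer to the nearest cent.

D_1 = 2.50920
D_2 = 3.08632
D_3 = 3.79617
Terminal value at year 3: TV = D_3×(1+g_2)/(r−g_2) = 3.93663/0.081 = 48.60033
P_0 = D_1/(1+r)^1 + D_2/(1+r)^2 + D_3/(1+r)^3 + TV/(1+r)^3
    = 2.24436 + 2.46920 + 2.71656 + 34.77874 = 42.20887

$42.21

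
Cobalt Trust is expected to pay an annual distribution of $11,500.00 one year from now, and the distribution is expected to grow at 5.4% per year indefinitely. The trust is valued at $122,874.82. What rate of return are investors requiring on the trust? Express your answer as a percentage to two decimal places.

P = D₁/(r − g) ⇒ r = D₁/P + g = $11,500.0000/$122,874.82 + 0.054 = 0.093591 + 0.054 = 0.147591

14.76%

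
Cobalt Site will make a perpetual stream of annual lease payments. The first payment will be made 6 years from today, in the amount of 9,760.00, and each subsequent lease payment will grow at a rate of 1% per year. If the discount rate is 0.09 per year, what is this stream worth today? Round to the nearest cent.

Value at end of year 5: C₁ / (r − g) = 9,760.00 / (0.09 − 0.01) = 122,000.0000
Discount to today: PV = 122,000.0000 / (1 + 0.09)^5 = 122,000.0000 / 1.538624 = 79,291.63

79291.63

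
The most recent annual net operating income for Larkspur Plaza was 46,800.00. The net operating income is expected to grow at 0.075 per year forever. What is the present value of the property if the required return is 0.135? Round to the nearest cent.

D₁ = D₀ × (1 + g) = 46,800.00 × 1.075 = 50,310.0000
Growing perpetuity: P = D₁ / (r − g) = 50,310.0000 / (0.135 − 0.075) = 838,500.00

838500.00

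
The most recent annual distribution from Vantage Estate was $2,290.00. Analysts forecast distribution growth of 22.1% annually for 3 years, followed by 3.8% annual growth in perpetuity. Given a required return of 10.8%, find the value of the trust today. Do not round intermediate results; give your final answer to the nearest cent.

$53811.51

D_1 = 2796.09000
D_2 = 3414.02589
D_3 = 4168.52561
Terminal value at year 3: TV = D_3×(1+g_2)/(r−g_2) = 4326.92958/0.07 = 61813.27978
P_0 = D_1/(1+r)^1 + D_2/(1+r)^2 + D_3/(1+r)^3 + TV/(1+r)^3
    = 2523.54693 + 2780.91228 + 3064.52517 + 45442.53041 = 53811.51479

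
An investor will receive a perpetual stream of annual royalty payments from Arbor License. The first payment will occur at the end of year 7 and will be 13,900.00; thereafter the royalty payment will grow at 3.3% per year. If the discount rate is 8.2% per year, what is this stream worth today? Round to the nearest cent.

Value at end of year 6: C₁ / (r − g) = 13,900.00 / (0.082 − 0.033) = 283,673.4694
Discount to today: PV = 283,673.4694 / (1 + 0.082)^6 = 283,673.4694 / 1.604588 = 176,788.97

176788.97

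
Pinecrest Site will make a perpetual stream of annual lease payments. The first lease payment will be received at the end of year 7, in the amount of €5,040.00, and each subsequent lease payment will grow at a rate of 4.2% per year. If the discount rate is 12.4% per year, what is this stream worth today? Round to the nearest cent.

€30480.27

Value at end of year 6: C₁ / (r − g) = €5,040.00 / (0.124 − 0.042) = €61,463.4146
Discount to today: PV = €61,463.4146 / (1 + 0.124)^6 = €61,463.4146 / 2.016498 = €30,480.27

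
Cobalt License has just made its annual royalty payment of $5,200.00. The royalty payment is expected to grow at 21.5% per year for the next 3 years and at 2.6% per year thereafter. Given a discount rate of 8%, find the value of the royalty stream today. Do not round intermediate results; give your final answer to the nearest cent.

D_1 = 6318.00000
D_2 = 7676.37000
D_3 = 9326.78955
Terminal value at year 3: TV = D_3×(1+g_2)/(r−g_2) = 9569.28608/0.054 = 177209.00145
P_0 = D_1/(1+r)^1 + D_2/(1+r)^2 + D_3/(1+r)^3 + TV/(1+r)^3
    = 5850.00000 + 6581.25000 + 7403.90625 + 140674.21875 = 160509.37500

$160509.38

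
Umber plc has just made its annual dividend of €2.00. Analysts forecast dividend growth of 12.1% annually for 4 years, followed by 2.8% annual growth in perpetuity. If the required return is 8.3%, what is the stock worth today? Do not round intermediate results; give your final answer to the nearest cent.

D_1 = 2.24200
D_2 = 2.51328
D_3 = 2.81739
D_4 = 3.15829
Terminal value at year 4: TV = D_4×(1+g_2)/(r−g_2) = 3.24673/0.055 = 59.03137
P_0 = D_1/(1+r)^1 + D_2/(1+r)^2 + D_3/(1+r)^3 + D_4/(1+r)^4 + TV/(1+r)^4
    = 2.07018 + 2.14281 + 2.21800 + 2.29582 + 42.91104 = 51.63785

€51.64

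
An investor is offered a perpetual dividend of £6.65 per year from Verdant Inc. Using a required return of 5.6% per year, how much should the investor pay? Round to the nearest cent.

Level perpetuity: PV = C / r = £6.65 / 0.056 = £118.75

£118.75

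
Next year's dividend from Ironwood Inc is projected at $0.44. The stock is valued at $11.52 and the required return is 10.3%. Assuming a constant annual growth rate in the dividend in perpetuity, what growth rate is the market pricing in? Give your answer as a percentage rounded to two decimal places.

6.48%

P = D₁/(r−g) ⇒ g = r − D₁/P = 0.103 − $0.44/$11.52 = 0.064806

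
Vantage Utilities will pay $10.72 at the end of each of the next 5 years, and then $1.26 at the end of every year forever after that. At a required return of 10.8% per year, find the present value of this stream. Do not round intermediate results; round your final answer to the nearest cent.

$46.81

PV of 5-year annuity: $10.72 × [1 − (1+0.108)^−5] / 0.108 = 39.82016
Perpetuity value at year 5: $1.26 / 0.108 = 11.66667
PV of perpetuity: 11.66667 / (1+0.108)^5 = 6.98631
Total PV = 39.82016 + 6.98631 = 46.80647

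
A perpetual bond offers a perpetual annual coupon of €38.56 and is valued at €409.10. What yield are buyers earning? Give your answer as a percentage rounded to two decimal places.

9.43%

P = C/r ⇒ r = C/P = €38.56/€409.10 = 0.094256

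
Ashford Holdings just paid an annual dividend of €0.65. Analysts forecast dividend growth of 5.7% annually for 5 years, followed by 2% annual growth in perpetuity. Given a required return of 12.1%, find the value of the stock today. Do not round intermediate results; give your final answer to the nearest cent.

€7.63

D_1 = 0.68705
D_2 = 0.72621
D_3 = 0.76761
D_4 = 0.81136
D_5 = 0.85761
Terminal value at year 5: TV = D_5×(1+g_2)/(r−g_2) = 0.87476/0.101 = 8.66098
P_0 = D_1/(1+r)^1 + D_2/(1+r)^2 + D_3/(1+r)^3 + D_4/(1+r)^4 + D_5/(1+r)^5 + TV/(1+r)^5
    = 0.61289 + 0.57790 + 0.54491 + 0.51380 + 0.48446 + 4.89259 = 7.62655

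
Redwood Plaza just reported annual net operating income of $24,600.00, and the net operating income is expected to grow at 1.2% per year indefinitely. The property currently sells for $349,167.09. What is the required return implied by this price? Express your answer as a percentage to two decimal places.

D₁ = $24,600.00 × 1.012 = $24,895.2000
P = D₁/(r − g) ⇒ r = D₁/P + g = $24,895.2000/$349,167.09 + 0.012 = 0.071299 + 0.012 = 0.083299

8.33%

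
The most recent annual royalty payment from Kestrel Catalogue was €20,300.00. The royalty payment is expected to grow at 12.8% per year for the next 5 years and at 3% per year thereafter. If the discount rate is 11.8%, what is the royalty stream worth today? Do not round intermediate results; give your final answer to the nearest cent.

D_1 = 22898.40000
D_2 = 25829.39520
D_3 = 29135.55779
D_4 = 32864.90918
D_5 = 37071.61756
Terminal value at year 5: TV = D_5×(1+g_2)/(r−g_2) = 38183.76608/0.088 = 433906.43277
P_0 = D_1/(1+r)^1 + D_2/(1+r)^2 + D_3/(1+r)^3 + D_4/(1+r)^4 + D_5/(1+r)^5 + TV/(1+r)^5
    = 20481.57424 + 20664.77258 + 20849.60954 + 21036.09979 + 21224.25811 + 248420.29373 = 352676.60798

€352676.61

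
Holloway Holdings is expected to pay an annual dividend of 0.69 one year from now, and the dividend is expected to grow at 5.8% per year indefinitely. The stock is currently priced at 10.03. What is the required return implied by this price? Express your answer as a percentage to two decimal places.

12.68%

P = D₁/(r − g) ⇒ r = D₁/P + g = 0.6900/10.03 + 0.058 = 0.068794 + 0.058 = 0.126794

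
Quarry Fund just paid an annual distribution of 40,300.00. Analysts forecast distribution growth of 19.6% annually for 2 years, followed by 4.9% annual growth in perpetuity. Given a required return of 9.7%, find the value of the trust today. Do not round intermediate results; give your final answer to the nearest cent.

1138698.48

D_1 = 48198.80000
D_2 = 57645.76480
Terminal value at year 2: TV = D_2×(1+g_2)/(r−g_2) = 60470.40728/0.048 = 1259800.15157
P_0 = D_1/(1+r)^1 + D_2/(1+r)^2 + TV/(1+r)^2
    = 43936.91887 + 47902.05558 + 1046859.50626 = 1138698.48070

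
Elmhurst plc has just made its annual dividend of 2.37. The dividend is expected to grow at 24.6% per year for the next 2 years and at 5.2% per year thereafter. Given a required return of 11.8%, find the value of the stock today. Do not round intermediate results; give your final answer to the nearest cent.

52.51

D_1 = 2.95302
D_2 = 3.67946
Terminal value at year 2: TV = D_2×(1+g_2)/(r−g_2) = 3.87079/0.066 = 58.64841
P_0 = D_1/(1+r)^1 + D_2/(1+r)^2 + TV/(1+r)^2
    = 2.64134 + 2.94375 + 46.92158 = 52.50667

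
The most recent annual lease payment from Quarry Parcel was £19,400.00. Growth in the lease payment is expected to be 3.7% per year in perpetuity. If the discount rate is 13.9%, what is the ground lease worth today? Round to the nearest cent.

D₁ = D₀ × (1 + g) = £19,400.00 × 1.037 = £20,117.8000
Growing perpetuity: P = D₁ / (r − g) = £20,117.8000 / (0.139 − 0.037) = £197,233.33

£197233.33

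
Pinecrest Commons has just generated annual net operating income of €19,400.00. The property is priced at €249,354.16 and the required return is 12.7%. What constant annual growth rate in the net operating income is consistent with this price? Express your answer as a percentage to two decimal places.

4.56%

P = D₀(1+g)/(r−g) ⇒ P(r−g) = D₀(1+g) ⇒ g(P+D₀) = P·r − D₀
g = (P·r − D₀)/(P + D₀) = (€249,354.16×0.127 − €19,400.00) / (€249,354.16 + €19,400.00) = 0.045648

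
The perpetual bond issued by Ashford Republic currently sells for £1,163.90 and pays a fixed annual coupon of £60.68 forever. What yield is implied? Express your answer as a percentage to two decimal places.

5.21%

P = C/r ⇒ r = C/P = £60.68/£1,163.90 = 0.052135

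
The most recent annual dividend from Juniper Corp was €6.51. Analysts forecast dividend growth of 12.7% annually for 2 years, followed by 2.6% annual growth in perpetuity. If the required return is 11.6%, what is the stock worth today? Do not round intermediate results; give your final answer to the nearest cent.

€88.90

D_1 = 7.33677
D_2 = 8.26854
Terminal value at year 2: TV = D_2×(1+g_2)/(r−g_2) = 8.48352/0.09 = 94.26135
P_0 = D_1/(1+r)^1 + D_2/(1+r)^2 + TV/(1+r)^2
    = 6.57417 + 6.63897 + 75.68421 = 88.89734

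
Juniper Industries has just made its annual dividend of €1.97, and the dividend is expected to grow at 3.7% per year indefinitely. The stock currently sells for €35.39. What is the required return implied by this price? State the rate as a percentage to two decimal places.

D₁ = €1.97 × 1.037 = €2.0429
P = D₁/(r − g) ⇒ r = D₁/P + g = €2.0429/€35.39 + 0.037 = 0.057725 + 0.037 = 0.094725

9.47%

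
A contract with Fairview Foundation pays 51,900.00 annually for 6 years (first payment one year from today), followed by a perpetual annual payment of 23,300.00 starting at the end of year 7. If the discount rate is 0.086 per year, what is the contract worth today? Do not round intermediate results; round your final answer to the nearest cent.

PV of 6-year annuity: 51,900.00 × [1 − (1+0.086)^−6] / 0.086 = 235622.11370
Perpetuity value at year 6: 23,300.00 / 0.086 = 270930.23256
PV of perpetuity: 270930.23256 / (1+0.086)^6 = 165149.97727
Total PV = 235622.11370 + 165149.97727 = 400772.09098

400772.09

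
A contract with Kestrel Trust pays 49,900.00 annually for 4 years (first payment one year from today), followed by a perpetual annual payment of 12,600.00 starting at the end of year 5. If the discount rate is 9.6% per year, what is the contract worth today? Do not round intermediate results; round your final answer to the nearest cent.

PV of 4-year annuity: 49,900.00 × [1 − (1+0.096)^−4] / 0.096 = 159555.67965
Perpetuity value at year 4: 12,600.00 / 0.096 = 131250.00000
PV of perpetuity: 131250.00000 / (1+0.096)^4 = 90961.39151
Total PV = 159555.67965 + 90961.39151 = 250517.07116

250517.07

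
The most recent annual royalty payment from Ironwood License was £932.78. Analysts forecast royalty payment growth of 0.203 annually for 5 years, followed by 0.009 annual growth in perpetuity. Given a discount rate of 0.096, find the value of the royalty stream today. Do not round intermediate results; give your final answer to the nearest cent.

£23456.83

D_1 = 1122.13434
D_2 = 1349.92761
D_3 = 1623.96292
D_4 = 1953.62739
D_5 = 2350.21375
Terminal value at year 5: TV = D_5×(1+g_2)/(r−g_2) = 2371.36567/0.087 = 27257.07668
P_0 = D_1/(1+r)^1 + D_2/(1+r)^2 + D_3/(1+r)^3 + D_4/(1+r)^4 + D_5/(1+r)^5 + TV/(1+r)^5
    = 1023.84520 + 1123.80089 + 1233.51503 + 1353.94031 + 1486.12244 + 17235.60392 = 23456.82779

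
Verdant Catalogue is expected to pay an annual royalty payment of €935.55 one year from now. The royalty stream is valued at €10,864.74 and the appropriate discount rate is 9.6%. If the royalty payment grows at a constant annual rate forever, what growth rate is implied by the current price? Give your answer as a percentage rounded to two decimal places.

P = D₁/(r−g) ⇒ g = r − D₁/P = 0.096 − €935.55/€10,864.74 = 0.009891

0.99%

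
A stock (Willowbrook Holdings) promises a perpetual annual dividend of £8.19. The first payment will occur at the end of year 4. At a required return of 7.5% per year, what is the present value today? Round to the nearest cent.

£87.90

Value at end of year 3: C / r = £8.19 / 0.075 = £109.2000
Discount to today: PV = £109.2000 / (1 + 0.075)^3 = £109.2000 / 1.242297 = £87.90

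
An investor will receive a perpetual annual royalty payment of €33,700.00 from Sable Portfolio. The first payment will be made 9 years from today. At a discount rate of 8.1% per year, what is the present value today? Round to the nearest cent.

Value at end of year 8: C / r = €33,700.00 / 0.081 = €416,049.3827
Discount to today: PV = €416,049.3827 / (1 + 0.081)^8 = €416,049.3827 / 1.864685 = €223,120.43

€223120.43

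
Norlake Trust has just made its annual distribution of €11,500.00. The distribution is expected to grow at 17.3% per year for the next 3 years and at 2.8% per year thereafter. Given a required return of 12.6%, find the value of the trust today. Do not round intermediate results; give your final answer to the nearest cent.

D_1 = 13489.50000
D_2 = 15823.18350
D_3 = 18560.59425
Terminal value at year 3: TV = D_3×(1+g_2)/(r−g_2) = 19080.29088/0.098 = 194696.84576
P_0 = D_1/(1+r)^1 + D_2/(1+r)^2 + D_3/(1+r)^3 + TV/(1+r)^3
    = 11980.01776 + 12480.07179 + 13000.99841 + 136377.82005 = 173838.90801

€173838.91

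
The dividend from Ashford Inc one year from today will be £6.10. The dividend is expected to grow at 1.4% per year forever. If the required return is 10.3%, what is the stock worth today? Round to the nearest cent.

Growing perpetuity: P = D₁ / (r − g) = £6.1000 / (0.103 − 0.014) = £68.54

£68.54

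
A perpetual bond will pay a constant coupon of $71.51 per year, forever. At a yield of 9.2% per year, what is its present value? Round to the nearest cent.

$777.28

Level perpetuity: PV = C / r = $71.51 / 0.092 = $777.28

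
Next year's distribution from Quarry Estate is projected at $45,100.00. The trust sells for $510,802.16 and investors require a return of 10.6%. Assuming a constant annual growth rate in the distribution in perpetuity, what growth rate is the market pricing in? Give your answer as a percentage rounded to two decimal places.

P = D₁/(r−g) ⇒ g = r − D₁/P = 0.106 − $45,100.00/$510,802.16 = 0.017707

1.77%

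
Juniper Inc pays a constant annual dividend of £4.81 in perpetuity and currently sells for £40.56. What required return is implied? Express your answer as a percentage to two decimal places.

P = C/r ⇒ r = C/P = £4.81/£40.56 = 0.118590

11.86%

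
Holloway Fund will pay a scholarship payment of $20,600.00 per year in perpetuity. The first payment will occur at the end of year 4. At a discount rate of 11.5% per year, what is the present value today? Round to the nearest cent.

Value at end of year 3: C / r = $20,600.00 / 0.115 = $179,130.4348
Discount to today: PV = $179,130.4348 / (1 + 0.115)^3 = $179,130.4348 / 1.386196 = $129,224.48

$129224.48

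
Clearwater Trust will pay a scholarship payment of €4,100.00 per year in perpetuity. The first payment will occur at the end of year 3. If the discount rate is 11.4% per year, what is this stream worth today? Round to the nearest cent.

Value at end of year 2: C / r = €4,100.00 / 0.114 = €35,964.9123
Discount to today: PV = €35,964.9123 / (1 + 0.114)^2 = €35,964.9123 / 1.240996 = €28,980.68

€28980.68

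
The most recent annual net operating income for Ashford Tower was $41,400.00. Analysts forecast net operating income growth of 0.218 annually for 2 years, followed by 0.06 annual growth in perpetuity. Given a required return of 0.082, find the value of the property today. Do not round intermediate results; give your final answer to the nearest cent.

$2626753.82

D_1 = 50425.20000
D_2 = 61417.89360
Terminal value at year 2: TV = D_2×(1+g_2)/(r−g_2) = 65102.96722/0.022 = 2959225.78255
P_0 = D_1/(1+r)^1 + D_2/(1+r)^2 + TV/(1+r)^2
    = 46603.69686 + 52461.46282 + 2527688.66321 = 2626753.82289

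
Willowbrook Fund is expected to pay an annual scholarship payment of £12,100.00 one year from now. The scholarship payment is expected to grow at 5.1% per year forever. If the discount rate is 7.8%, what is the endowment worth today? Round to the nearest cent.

£448148.15

Growing perpetuity: P = D₁ / (r − g) = £12,100.0000 / (0.078 − 0.051) = £448,148.15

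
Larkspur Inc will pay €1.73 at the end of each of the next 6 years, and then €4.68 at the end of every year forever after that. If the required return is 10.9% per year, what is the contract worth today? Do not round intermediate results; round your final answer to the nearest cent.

€30.42

PV of 6-year annuity: €1.73 × [1 − (1+0.109)^−6] / 0.109 = 7.33996
Perpetuity value at year 6: €4.68 / 0.109 = 42.93578
PV of perpetuity: 42.93578 / (1+0.109)^6 = 23.07970
Total PV = 7.33996 + 23.07970 = 30.41966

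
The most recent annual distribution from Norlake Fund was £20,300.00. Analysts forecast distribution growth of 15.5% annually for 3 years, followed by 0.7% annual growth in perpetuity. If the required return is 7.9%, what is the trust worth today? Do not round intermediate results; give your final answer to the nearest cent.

D_1 = 23446.50000
D_2 = 27080.70750
D_3 = 31278.21716
Terminal value at year 3: TV = D_3×(1+g_2)/(r−g_2) = 31497.16468/0.072 = 437460.62059
P_0 = D_1/(1+r)^1 + D_2/(1+r)^2 + D_3/(1+r)^3 + TV/(1+r)^3
    = 21729.84245 + 23260.39669 + 24898.75642 + 348236.77378 = 418125.76933

£418125.77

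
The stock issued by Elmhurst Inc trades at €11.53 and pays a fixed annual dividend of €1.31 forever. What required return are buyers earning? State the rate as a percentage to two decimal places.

P = C/r ⇒ r = C/P = €1.31/€11.53 = 0.113617

11.36%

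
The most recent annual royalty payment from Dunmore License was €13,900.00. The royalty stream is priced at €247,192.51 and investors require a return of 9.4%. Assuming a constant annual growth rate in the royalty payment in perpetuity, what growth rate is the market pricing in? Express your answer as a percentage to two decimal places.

P = D₀(1+g)/(r−g) ⇒ P(r−g) = D₀(1+g) ⇒ g(P+D₀) = P·r − D₀
g = (P·r − D₀)/(P + D₀) = (€247,192.51×0.094 − €13,900.00) / (€247,192.51 + €13,900.00) = 0.035758

3.58%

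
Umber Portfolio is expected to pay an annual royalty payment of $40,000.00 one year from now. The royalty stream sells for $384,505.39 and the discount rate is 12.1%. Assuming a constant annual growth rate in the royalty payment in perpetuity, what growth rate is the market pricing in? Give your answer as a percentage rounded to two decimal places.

P = D₁/(r−g) ⇒ g = r − D₁/P = 0.121 − $40,000.00/$384,505.39 = 0.016970

1.70%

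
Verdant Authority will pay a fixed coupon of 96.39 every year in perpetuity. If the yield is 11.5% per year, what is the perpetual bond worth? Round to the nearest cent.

838.17

Level perpetuity: PV = C / r = 96.39 / 0.115 = 838.17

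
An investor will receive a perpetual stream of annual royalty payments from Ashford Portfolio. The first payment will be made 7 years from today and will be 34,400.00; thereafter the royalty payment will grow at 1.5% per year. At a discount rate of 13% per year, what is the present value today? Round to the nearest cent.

Value at end of year 6: C₁ / (r − g) = 34,400.00 / (0.13 − 0.015) = 299,130.4348
Discount to today: PV = 299,130.4348 / (1 + 0.13)^6 = 299,130.4348 / 2.081952 = 143,677.89

143677.89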